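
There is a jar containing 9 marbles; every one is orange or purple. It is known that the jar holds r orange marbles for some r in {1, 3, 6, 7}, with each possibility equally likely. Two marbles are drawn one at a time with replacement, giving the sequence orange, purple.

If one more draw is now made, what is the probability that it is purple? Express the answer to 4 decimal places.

0.4866

The likelihood of the observed sequence under each hypothesis: P(data | r = 1) = (1/9)(8/9) = 8/81; P(data | r = 3) = (3/9)(6/9) = 2/9; P(data | r = 6) = (6/9)(3/9) = 2/9; P(data | r = 7) = (7/9)(2/9) = 14/81.
Weighting by the prior gives 1/4 · 8/81 = 2/81, 1/4 · 2/9 = 1/18, 1/4 · 2/9 = 1/18, 1/4 · 14/81 = 7/162; these sum to 29/162.
Dividing through by the total gives posterior P(r = 1 | data) = 4/29, P(r = 3 | data) = 9/29, P(r = 6 | data) = 9/29, P(r = 7 | data) = 7/29.
So P(purple next | data) = Σ P(purple next | H) P(H | data) = (8/9)(4/29) + (2/3)(9/29) + (1/3)(9/29) + (2/9)(7/29) = 127/261.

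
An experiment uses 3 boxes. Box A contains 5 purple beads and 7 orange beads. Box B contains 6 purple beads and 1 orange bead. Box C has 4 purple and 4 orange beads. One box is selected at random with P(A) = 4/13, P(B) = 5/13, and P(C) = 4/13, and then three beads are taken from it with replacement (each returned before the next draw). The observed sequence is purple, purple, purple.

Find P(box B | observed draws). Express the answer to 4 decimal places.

For each hypothesis, P(data | H) works out to: P(data | box A) = (5/12)(5/12)(5/12) = 0.072338; P(data | box B) = (6/7)(6/7)(6/7) = 0.62974; P(data | box C) = (4/8)(4/8)(4/8) = 0.125.
The prior-weighted likelihoods are 4/13 · 0.072338 = 0.022258, 5/13 · 0.62974 = 0.24221, 4/13 · 0.125 = 0.038462; with total 0.30293.
By Bayes' rule, P(box B | data) = (0.24221) / (0.30293) = 0.79956.

0.7996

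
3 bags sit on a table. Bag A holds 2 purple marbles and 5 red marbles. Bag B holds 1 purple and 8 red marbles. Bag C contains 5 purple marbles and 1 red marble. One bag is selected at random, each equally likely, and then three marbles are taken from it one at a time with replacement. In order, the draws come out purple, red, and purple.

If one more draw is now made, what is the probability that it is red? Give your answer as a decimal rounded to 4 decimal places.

The likelihood of the observed sequence under each hypothesis: P(data | bag A) = (2/7)(5/7)(2/7) = 0.058309; P(data | bag B) = (1/9)(8/9)(1/9) = 0.010974; P(data | bag C) = (5/6)(1/6)(5/6) = 0.11574.
Multiplying each by its prior: 1/3 · 0.058309 = 0.019436, 1/3 · 0.010974 = 0.003658, 1/3 · 0.11574 = 0.03858; with total 0.061675.
The posterior is then P(bag A | data) = 0.31514, P(bag B | data) = 0.059311, P(bag C | data) = 0.62555.
The predictive probability is P(red next | data) = (5/7)(0.31514) + (8/9)(0.059311) + (1/6)(0.62555) = 0.38208.

0.3821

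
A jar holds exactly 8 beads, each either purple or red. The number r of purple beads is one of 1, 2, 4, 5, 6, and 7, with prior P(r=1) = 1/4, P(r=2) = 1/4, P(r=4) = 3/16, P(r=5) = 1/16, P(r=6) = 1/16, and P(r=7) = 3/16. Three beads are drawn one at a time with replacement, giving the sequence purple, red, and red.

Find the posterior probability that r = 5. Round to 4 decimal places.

0.0587

For each hypothesis, P(data | H) works out to: P(data | r = 1) = (1/8)(7/8)(7/8) = 0.095703; P(data | r = 2) = (2/8)(6/8)(6/8) = 0.14062; P(data | r = 4) = (4/8)(4/8)(4/8) = 0.125; P(data | r = 5) = (5/8)(3/8)(3/8) = 0.087891; P(data | r = 6) = (6/8)(2/8)(2/8) = 0.046875; P(data | r = 7) = (7/8)(1/8)(1/8) = 0.013672.
The prior-weighted likelihoods are 1/4 · 0.095703 = 0.023926, 1/4 · 0.14062 = 0.035156, 3/16 · 0.125 = 0.023438, 1/16 · 0.087891 = 0.0054932, 1/16 · 0.046875 = 0.0029297, 3/16 · 0.013672 = 0.0025635; with total 0.093506.
Hence P(r = 5 | data) = (0.0054932) / (0.093506) = 0.058747.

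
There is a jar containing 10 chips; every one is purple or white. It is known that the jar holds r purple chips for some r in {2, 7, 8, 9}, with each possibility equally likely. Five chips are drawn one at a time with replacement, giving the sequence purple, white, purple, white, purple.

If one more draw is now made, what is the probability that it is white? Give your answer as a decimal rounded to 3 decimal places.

0.285

For each hypothesis, P(data | H) works out to: P(data | r = 2) = (2/10)(8/10)(2/10)(8/10)(2/10) = 0.00512; P(data | r = 7) = (7/10)(3/10)(7/10)(3/10)(7/10) = 0.03087; P(data | r = 8) = (8/10)(2/10)(8/10)(2/10)(8/10) = 0.02048; P(data | r = 9) = (9/10)(1/10)(9/10)(1/10)(9/10) = 0.00729.
The prior-weighted likelihoods are 1/4 · 0.00512 = 0.00128, 1/4 · 0.03087 = 0.0077175, 1/4 · 0.02048 = 0.00512, 1/4 · 0.00729 = 0.0018225; with total 0.01594.
Normalising, the posterior is P(r = 2 | data) = 0.080301, P(r = 7 | data) = 0.48416, P(r = 8 | data) = 0.3212, P(r = 9 | data) = 0.11434.
Averaging over the posterior, P(white next | data) = (4/5)(0.080301) + (3/10)(0.48416) + (1/5)(0.3212) + (1/10)(0.11434) = 0.28516.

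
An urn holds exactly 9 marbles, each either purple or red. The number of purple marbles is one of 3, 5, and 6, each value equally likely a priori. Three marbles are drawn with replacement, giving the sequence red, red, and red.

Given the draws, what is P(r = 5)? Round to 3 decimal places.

0.208

Under each hypothesis, the probability of the observed sequence is: P(data | r = 3) = (6/9)(6/9)(6/9) = 0.2963; P(data | r = 5) = (4/9)(4/9)(4/9) = 0.087791; P(data | r = 6) = (3/9)(3/9)(3/9) = 0.037037.
Multiplying each by its prior: 1/3 · 0.2963 = 0.098765, 1/3 · 0.087791 = 0.029264, 1/3 · 0.037037 = 0.012346; summing to 0.14037.
So P(r = 5 | data) = (0.029264) / (0.14037) = 0.20847.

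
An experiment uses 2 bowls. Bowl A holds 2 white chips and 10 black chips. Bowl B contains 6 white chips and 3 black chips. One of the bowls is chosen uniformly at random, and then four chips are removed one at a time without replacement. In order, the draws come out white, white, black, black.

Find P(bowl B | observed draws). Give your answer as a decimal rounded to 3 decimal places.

The likelihood of the observed sequence under each hypothesis: P(data | bowl A) = (2/12)(1/11)(10/10)(9/9) = 1/66; P(data | bowl B) = (6/9)(5/8)(3/7)(2/6) = 5/84.
Weighting by the prior gives 1/2 · 1/66 = 1/132, 1/2 · 5/84 = 5/168; summing to 23/616.
By Bayes' rule, P(bowl B | data) = (5/168) / (23/616) = 55/69.

0.797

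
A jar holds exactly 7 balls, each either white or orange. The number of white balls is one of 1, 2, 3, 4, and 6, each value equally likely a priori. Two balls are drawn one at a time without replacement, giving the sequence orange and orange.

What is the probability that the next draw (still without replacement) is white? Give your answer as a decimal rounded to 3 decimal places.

The likelihood of the observed sequence under each hypothesis: P(data | r = 1) = (6/7)(5/6) = 5/7; P(data | r = 2) = (5/7)(4/6) = 10/21; P(data | r = 3) = (4/7)(3/6) = 2/7; P(data | r = 4) = (3/7)(2/6) = 1/7; P(data | r = 6) = (1/7)(0/6) = 0.
Weighting by the prior gives 1/5 · 5/7 = 1/7, 1/5 · 10/21 = 2/21, 1/5 · 2/7 = 2/35, 1/5 · 1/7 = 1/35, 1/5 · 0 = 0; summing to 34/105.
Normalising, the posterior is P(r = 1 | data) = 15/34, P(r = 2 | data) = 5/17, P(r = 3 | data) = 3/17, P(r = 4 | data) = 3/34, P(r = 6 | data) = 0.
Averaging over the posterior, P(white next | data) = (1/5)(15/34) + (2/5)(5/17) + (3/5)(3/17) + (4/5)(3/34) = 13/34.

0.382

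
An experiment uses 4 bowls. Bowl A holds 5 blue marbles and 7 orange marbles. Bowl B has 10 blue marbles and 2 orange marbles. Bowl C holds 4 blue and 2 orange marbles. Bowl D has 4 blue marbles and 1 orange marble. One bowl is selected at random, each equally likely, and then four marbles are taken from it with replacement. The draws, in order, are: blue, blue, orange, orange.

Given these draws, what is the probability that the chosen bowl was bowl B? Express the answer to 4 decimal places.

For each hypothesis, P(data | H) works out to: P(data | bowl A) = (5/12)(5/12)(7/12)(7/12) = 0.059076; P(data | bowl B) = (10/12)(10/12)(2/12)(2/12) = 0.01929; P(data | bowl C) = (4/6)(4/6)(2/6)(2/6) = 0.049383; P(data | bowl D) = (4/5)(4/5)(1/5)(1/5) = 0.0256.
Multiplying each by its prior: 1/4 · 0.059076 = 0.014769, 1/4 · 0.01929 = 0.0048225, 1/4 · 0.049383 = 0.012346, 1/4 · 0.0256 = 0.0064; summing to 0.038337.
Hence P(bowl B | data) = (0.0048225) / (0.038337) = 0.12579.

0.1258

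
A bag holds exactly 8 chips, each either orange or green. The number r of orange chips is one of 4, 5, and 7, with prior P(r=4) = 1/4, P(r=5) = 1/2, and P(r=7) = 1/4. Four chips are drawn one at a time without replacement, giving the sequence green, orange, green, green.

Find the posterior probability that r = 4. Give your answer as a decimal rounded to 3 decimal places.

0.615

Under each hypothesis, the probability of the observed sequence is: P(data | r = 4) = (4/8)(4/7)(3/6)(2/5) = 2/35; P(data | r = 5) = (3/8)(5/7)(2/6)(1/5) = 1/56; P(data | r = 7) = (1/8)(7/7)(0/6) = 0.
Weighting by the prior gives 1/4 · 2/35 = 1/70, 1/2 · 1/56 = 1/112, 1/4 · 0 = 0; these sum to 13/560.
So P(r = 4 | data) = (1/70) / (13/560) = 8/13.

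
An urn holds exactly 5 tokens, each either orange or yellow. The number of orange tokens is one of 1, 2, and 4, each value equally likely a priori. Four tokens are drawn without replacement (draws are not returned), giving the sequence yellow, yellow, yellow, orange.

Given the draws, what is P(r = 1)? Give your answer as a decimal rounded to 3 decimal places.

For each hypothesis, P(data | H) works out to: P(data | r = 1) = (4/5)(3/4)(2/3)(1/2) = 1/5; P(data | r = 2) = (3/5)(2/4)(1/3)(2/2) = 1/10; P(data | r = 4) = (1/5)(0/4) = 0.
Weighting by the prior gives 1/3 · 1/5 = 1/15, 1/3 · 1/10 = 1/30, 1/3 · 0 = 0; these sum to 1/10.
So P(r = 1 | data) = (1/15) / (1/10) = 2/3.

0.667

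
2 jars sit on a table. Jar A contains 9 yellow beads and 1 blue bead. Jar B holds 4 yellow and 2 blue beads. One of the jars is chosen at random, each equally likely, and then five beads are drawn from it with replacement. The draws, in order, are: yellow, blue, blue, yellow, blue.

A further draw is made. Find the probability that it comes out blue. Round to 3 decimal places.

0.322

Under each hypothesis, the probability of the observed sequence is: P(data | jar A) = (9/10)(1/10)(1/10)(9/10)(1/10) = 0.00081; P(data | jar B) = (4/6)(2/6)(2/6)(4/6)(2/6) = 0.016461.
Weighting by the prior gives 1/2 · 0.00081 = 0.000405, 1/2 · 0.016461 = 0.0082305; these sum to 0.0086355.
Dividing through by the total gives posterior P(jar A | data) = 0.0469, P(jar B | data) = 0.9531.
Averaging over the posterior, P(blue next | data) = (1/10)(0.0469) + (1/3)(0.9531) = 0.32239.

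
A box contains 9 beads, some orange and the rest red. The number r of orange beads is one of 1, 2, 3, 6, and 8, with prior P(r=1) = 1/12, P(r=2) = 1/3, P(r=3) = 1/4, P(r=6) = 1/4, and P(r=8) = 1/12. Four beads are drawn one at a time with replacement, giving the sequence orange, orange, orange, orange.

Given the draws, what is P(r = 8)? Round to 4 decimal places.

0.4940

Compute the likelihood of the observed sequence for each case: P(data | r = 1) = (1/9)(1/9)(1/9)(1/9) = 0.00015242; P(data | r = 2) = (2/9)(2/9)(2/9)(2/9) = 0.0024387; P(data | r = 3) = (3/9)(3/9)(3/9)(3/9) = 0.012346; P(data | r = 6) = (6/9)(6/9)(6/9)(6/9) = 0.19753; P(data | r = 8) = (8/9)(8/9)(8/9)(8/9) = 0.6243.
Weighting by the prior gives 1/12 · 0.00015242 = 1.2701e-05, 1/3 · 0.0024387 = 0.00081288, 1/4 · 0.012346 = 0.0030864, 1/4 · 0.19753 = 0.049383, 1/12 · 0.6243 = 0.052025; summing to 0.10532.
So P(r = 8 | data) = (0.052025) / (0.10532) = 0.49397.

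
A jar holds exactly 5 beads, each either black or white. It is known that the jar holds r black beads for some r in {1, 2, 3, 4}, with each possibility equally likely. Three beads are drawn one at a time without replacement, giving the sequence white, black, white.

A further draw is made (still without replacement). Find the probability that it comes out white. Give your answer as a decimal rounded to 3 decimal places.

Under each hypothesis, the probability of the observed sequence is: P(data | r = 1) = (4/5)(1/4)(3/3) = 1/5; P(data | r = 2) = (3/5)(2/4)(2/3) = 1/5; P(data | r = 3) = (2/5)(3/4)(1/3) = 1/10; P(data | r = 4) = (1/5)(4/4)(0/3) = 0.
The prior-weighted likelihoods are 1/4 · 1/5 = 1/20, 1/4 · 1/5 = 1/20, 1/4 · 1/10 = 1/40, 1/4 · 0 = 0; these sum to 1/8.
Dividing through by the total gives posterior P(r = 1 | data) = 2/5, P(r = 2 | data) = 2/5, P(r = 3 | data) = 1/5, P(r = 4 | data) = 0.
The predictive probability is P(white next | data) = (1)(2/5) + (1/2)(2/5) + (0)(1/5) = 3/5.

0.600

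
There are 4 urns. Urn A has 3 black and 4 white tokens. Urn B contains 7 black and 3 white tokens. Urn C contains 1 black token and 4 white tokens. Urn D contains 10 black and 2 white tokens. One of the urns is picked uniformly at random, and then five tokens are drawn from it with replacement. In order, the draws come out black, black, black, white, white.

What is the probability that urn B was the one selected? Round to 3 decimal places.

Compute the likelihood of the observed sequence for each case: P(data | urn A) = (3/7)(3/7)(3/7)(4/7)(4/7) = 0.025704; P(data | urn B) = (7/10)(7/10)(7/10)(3/10)(3/10) = 0.03087; P(data | urn C) = (1/5)(1/5)(1/5)(4/5)(4/5) = 0.00512; P(data | urn D) = (10/12)(10/12)(10/12)(2/12)(2/12) = 0.016075.
The prior-weighted likelihoods are 1/4 · 0.025704 = 0.0064259, 1/4 · 0.03087 = 0.0077175, 1/4 · 0.00512 = 0.00128, 1/4 · 0.016075 = 0.0040188; summing to 0.019442.
So P(urn B | data) = (0.0077175) / (0.019442) = 0.39695.

0.397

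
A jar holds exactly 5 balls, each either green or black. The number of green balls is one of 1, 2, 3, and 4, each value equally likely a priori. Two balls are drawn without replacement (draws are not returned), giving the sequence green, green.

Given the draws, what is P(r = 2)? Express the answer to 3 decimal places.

Under each hypothesis, the probability of the observed sequence is: P(data | r = 1) = (1/5)(0/4) = 0; P(data | r = 2) = (2/5)(1/4) = 1/10; P(data | r = 3) = (3/5)(2/4) = 3/10; P(data | r = 4) = (4/5)(3/4) = 3/5.
Weighting by the prior gives 1/4 · 0 = 0, 1/4 · 1/10 = 1/40, 1/4 · 3/10 = 3/40, 1/4 · 3/5 = 3/20; summing to 1/4.
By Bayes' rule, P(r = 2 | data) = (1/40) / (1/4) = 1/10.

0.100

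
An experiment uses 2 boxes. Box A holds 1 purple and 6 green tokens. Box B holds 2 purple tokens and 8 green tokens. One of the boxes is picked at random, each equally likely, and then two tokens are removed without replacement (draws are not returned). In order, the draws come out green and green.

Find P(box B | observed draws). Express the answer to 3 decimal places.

0.466

The likelihood of the observed sequence under each hypothesis: P(data | box A) = (6/7)(5/6) = 5/7; P(data | box B) = (8/10)(7/9) = 28/45.
Weighting by the prior gives 1/2 · 5/7 = 5/14, 1/2 · 28/45 = 14/45; with total 421/630.
Therefore the posterior P(box B | data) = (14/45) / (421/630) = 196/421.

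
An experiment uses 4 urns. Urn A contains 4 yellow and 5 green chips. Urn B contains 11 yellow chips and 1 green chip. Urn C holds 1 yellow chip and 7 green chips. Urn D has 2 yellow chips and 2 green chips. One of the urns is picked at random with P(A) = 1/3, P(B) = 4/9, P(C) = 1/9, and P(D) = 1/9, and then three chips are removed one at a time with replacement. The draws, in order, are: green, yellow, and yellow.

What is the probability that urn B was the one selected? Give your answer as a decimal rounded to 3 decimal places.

Compute the likelihood of the observed sequence for each case: P(data | urn A) = (5/9)(4/9)(4/9) = 0.10974; P(data | urn B) = (1/12)(11/12)(11/12) = 0.070023; P(data | urn C) = (7/8)(1/8)(1/8) = 0.013672; P(data | urn D) = (2/4)(2/4)(2/4) = 0.125.
Multiplying each by its prior: 1/3 · 0.10974 = 0.03658, 4/9 · 0.070023 = 0.031121, 1/9 · 0.013672 = 0.0015191, 1/9 · 0.125 = 0.013889; these sum to 0.083109.
Therefore the posterior P(urn B | data) = (0.031121) / (0.083109) = 0.37446.

0.374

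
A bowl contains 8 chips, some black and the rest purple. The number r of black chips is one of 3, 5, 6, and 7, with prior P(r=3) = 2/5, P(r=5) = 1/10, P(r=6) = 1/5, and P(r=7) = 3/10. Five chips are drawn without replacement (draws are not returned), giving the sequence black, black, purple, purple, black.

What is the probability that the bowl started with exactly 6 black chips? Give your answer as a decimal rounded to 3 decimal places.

Under each hypothesis, the probability of the observed sequence is: P(data | r = 3) = (3/8)(2/7)(5/6)(4/5)(1/4) = 1/56; P(data | r = 5) = (5/8)(4/7)(3/6)(2/5)(3/4) = 3/56; P(data | r = 6) = (6/8)(5/7)(2/6)(1/5)(4/4) = 1/28; P(data | r = 7) = (7/8)(6/7)(1/6)(0/5) = 0.
Multiplying each by its prior: 2/5 · 1/56 = 1/140, 1/10 · 3/56 = 3/560, 1/5 · 1/28 = 1/140, 3/10 · 0 = 0; these sum to 11/560.
So P(r = 6 | data) = (1/140) / (11/560) = 4/11.

0.364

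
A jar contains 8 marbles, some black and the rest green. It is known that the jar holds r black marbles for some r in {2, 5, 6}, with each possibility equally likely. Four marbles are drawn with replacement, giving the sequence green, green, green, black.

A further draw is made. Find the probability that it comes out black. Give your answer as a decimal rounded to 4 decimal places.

Under each hypothesis, the probability of the observed sequence is: P(data | r = 2) = (6/8)(6/8)(6/8)(2/8) = 0.10547; P(data | r = 5) = (3/8)(3/8)(3/8)(5/8) = 0.032959; P(data | r = 6) = (2/8)(2/8)(2/8)(6/8) = 0.011719.
Multiplying each by its prior: 1/3 · 0.10547 = 0.035156, 1/3 · 0.032959 = 0.010986, 1/3 · 0.011719 = 0.0039062; these sum to 0.050049.
The posterior is then P(r = 2 | data) = 0.70244, P(r = 5 | data) = 0.21951, P(r = 6 | data) = 0.078049.
The predictive probability is P(black next | data) = (1/4)(0.70244) + (5/8)(0.21951) + (3/4)(0.078049) = 0.37134.

0.3713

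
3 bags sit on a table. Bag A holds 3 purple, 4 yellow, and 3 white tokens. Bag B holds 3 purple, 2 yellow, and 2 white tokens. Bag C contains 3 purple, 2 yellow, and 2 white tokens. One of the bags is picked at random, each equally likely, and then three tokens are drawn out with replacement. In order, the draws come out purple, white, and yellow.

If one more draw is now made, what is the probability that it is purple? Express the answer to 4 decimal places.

For each hypothesis, P(data | H) works out to: P(data | bag A) = (3/10)(3/10)(4/10) = 0.036; P(data | bag B) = (3/7)(2/7)(2/7) = 0.034985; P(data | bag C) = (3/7)(2/7)(2/7) = 0.034985.
Weighting by the prior gives 1/3 · 0.036 = 0.012, 1/3 · 0.034985 = 0.011662, 1/3 · 0.034985 = 0.011662; summing to 0.035324.
The posterior is then P(bag A | data) = 0.33972, P(bag B | data) = 0.33014, P(bag C | data) = 0.33014.
The predictive probability is P(purple next | data) = (3/10)(0.33972) + (3/7)(0.33014) + (3/7)(0.33014) = 0.38489.

0.3849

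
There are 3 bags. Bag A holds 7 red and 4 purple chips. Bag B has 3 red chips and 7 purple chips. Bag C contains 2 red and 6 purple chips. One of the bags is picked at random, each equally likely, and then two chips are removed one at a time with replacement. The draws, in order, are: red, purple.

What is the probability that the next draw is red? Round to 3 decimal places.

The likelihood of the observed sequence under each hypothesis: P(data | bag A) = (7/11)(4/11) = 0.2314; P(data | bag B) = (3/10)(7/10) = 0.21; P(data | bag C) = (2/8)(6/8) = 0.1875.
The prior-weighted likelihoods are 1/3 · 0.2314 = 0.077135, 1/3 · 0.21 = 0.07, 1/3 · 0.1875 = 0.0625; these sum to 0.20963.
Normalising, the posterior is P(bag A | data) = 0.36795, P(bag B | data) = 0.33391, P(bag C | data) = 0.29814.
Averaging over the posterior, P(red next | data) = (7/11)(0.36795) + (3/10)(0.33391) + (1/4)(0.29814) = 0.40886.

0.409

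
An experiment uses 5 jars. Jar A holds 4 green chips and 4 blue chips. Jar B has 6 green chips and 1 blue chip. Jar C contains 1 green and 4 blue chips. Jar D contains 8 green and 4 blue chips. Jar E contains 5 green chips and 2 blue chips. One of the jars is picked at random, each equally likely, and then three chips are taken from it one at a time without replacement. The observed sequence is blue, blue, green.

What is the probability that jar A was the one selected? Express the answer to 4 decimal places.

Under each hypothesis, the probability of the observed sequence is: P(data | jar A) = (4/8)(3/7)(4/6) = 0.14286; P(data | jar B) = (1/7)(0/6) = 0; P(data | jar C) = (4/5)(3/4)(1/3) = 0.2; P(data | jar D) = (4/12)(3/11)(8/10) = 0.072727; P(data | jar E) = (2/7)(1/6)(5/5) = 0.047619.
The prior-weighted likelihoods are 1/5 · 0.14286 = 0.028571, 1/5 · 0 = 0, 1/5 · 0.2 = 0.04, 1/5 · 0.072727 = 0.014545, 1/5 · 0.047619 = 0.0095238; these sum to 0.092641.
By Bayes' rule, P(jar A | data) = (0.028571) / (0.092641) = 0.30841.

0.3084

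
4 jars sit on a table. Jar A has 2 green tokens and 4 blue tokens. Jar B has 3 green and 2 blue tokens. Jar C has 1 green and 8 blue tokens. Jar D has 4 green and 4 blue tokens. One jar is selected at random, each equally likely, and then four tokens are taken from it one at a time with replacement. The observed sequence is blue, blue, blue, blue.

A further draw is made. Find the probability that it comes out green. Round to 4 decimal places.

Under each hypothesis, the probability of the observed sequence is: P(data | jar A) = (4/6)(4/6)(4/6)(4/6) = 0.19753; P(data | jar B) = (2/5)(2/5)(2/5)(2/5) = 0.0256; P(data | jar C) = (8/9)(8/9)(8/9)(8/9) = 0.6243; P(data | jar D) = (4/8)(4/8)(4/8)(4/8) = 0.0625.
Multiplying each by its prior: 1/4 · 0.19753 = 0.049383, 1/4 · 0.0256 = 0.0064, 1/4 · 0.6243 = 0.15607, 1/4 · 0.0625 = 0.015625; these sum to 0.22748.
Normalising, the posterior is P(jar A | data) = 0.21708, P(jar B | data) = 0.028134, P(jar C | data) = 0.68609, P(jar D | data) = 0.068687.
So P(green next | data) = Σ P(green next | H) P(H | data) = (1/3)(0.21708) + (3/5)(0.028134) + (1/9)(0.68609) + (1/2)(0.068687) = 0.19982.

0.1998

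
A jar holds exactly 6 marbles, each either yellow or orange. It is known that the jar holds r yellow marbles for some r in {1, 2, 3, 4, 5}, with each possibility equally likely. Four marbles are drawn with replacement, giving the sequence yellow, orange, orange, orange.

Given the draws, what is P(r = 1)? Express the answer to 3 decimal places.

0.337

For each hypothesis, P(data | H) works out to: P(data | r = 1) = (1/6)(5/6)(5/6)(5/6) = 0.096451; P(data | r = 2) = (2/6)(4/6)(4/6)(4/6) = 0.098765; P(data | r = 3) = (3/6)(3/6)(3/6)(3/6) = 0.0625; P(data | r = 4) = (4/6)(2/6)(2/6)(2/6) = 0.024691; P(data | r = 5) = (5/6)(1/6)(1/6)(1/6) = 0.003858.
Multiplying each by its prior: 1/5 · 0.096451 = 0.01929, 1/5 · 0.098765 = 0.019753, 1/5 · 0.0625 = 0.0125, 1/5 · 0.024691 = 0.0049383, 1/5 · 0.003858 = 0.0007716; summing to 0.057253.
Hence P(r = 1 | data) = (0.01929) / (0.057253) = 0.33693.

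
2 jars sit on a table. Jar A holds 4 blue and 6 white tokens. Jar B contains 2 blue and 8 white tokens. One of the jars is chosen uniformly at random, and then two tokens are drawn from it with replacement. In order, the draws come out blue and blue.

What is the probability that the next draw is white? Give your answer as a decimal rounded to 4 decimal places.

0.6400

For each hypothesis, P(data | H) works out to: P(data | jar A) = (4/10)(4/10) = 4/25; P(data | jar B) = (2/10)(2/10) = 1/25.
The prior-weighted likelihoods are 1/2 · 4/25 = 2/25, 1/2 · 1/25 = 1/50; with total 1/10.
The posterior is then P(jar A | data) = 4/5, P(jar B | data) = 1/5.
So P(white next | data) = Σ P(white next | H) P(H | data) = (3/5)(4/5) + (4/5)(1/5) = 16/25.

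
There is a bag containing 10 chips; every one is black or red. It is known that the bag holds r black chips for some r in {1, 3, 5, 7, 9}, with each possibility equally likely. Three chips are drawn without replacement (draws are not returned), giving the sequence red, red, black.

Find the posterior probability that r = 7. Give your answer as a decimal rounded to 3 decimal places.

Compute the likelihood of the observed sequence for each case: P(data | r = 1) = (9/10)(8/9)(1/8) = 1/10; P(data | r = 3) = (7/10)(6/9)(3/8) = 7/40; P(data | r = 5) = (5/10)(4/9)(5/8) = 5/36; P(data | r = 7) = (3/10)(2/9)(7/8) = 7/120; P(data | r = 9) = (1/10)(0/9) = 0.
Multiplying each by its prior: 1/5 · 1/10 = 1/50, 1/5 · 7/40 = 7/200, 1/5 · 5/36 = 1/36, 1/5 · 7/120 = 7/600, 1/5 · 0 = 0; these sum to 17/180.
Hence P(r = 7 | data) = (7/600) / (17/180) = 21/170.

0.124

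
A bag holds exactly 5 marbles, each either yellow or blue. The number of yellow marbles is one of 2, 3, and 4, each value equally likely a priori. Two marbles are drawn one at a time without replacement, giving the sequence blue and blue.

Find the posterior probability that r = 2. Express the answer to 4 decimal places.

Compute the likelihood of the observed sequence for each case: P(data | r = 2) = (3/5)(2/4) = 3/10; P(data | r = 3) = (2/5)(1/4) = 1/10; P(data | r = 4) = (1/5)(0/4) = 0.
The prior-weighted likelihoods are 1/3 · 3/10 = 1/10, 1/3 · 1/10 = 1/30, 1/3 · 0 = 0; these sum to 2/15.
Therefore the posterior P(r = 2 | data) = (1/10) / (2/15) = 3/4.

0.7500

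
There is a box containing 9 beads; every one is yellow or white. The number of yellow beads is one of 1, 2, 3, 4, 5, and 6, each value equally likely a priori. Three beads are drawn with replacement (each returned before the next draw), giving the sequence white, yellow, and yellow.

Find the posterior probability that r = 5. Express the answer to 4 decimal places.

0.2646

For each hypothesis, P(data | H) works out to: P(data | r = 1) = (8/9)(1/9)(1/9) = 0.010974; P(data | r = 2) = (7/9)(2/9)(2/9) = 0.038409; P(data | r = 3) = (6/9)(3/9)(3/9) = 0.074074; P(data | r = 4) = (5/9)(4/9)(4/9) = 0.10974; P(data | r = 5) = (4/9)(5/9)(5/9) = 0.13717; P(data | r = 6) = (3/9)(6/9)(6/9) = 0.14815.
Multiplying each by its prior: 1/6 · 0.010974 = 0.001829, 1/6 · 0.038409 = 0.0064015, 1/6 · 0.074074 = 0.012346, 1/6 · 0.10974 = 0.01829, 1/6 · 0.13717 = 0.022862, 1/6 · 0.14815 = 0.024691; summing to 0.08642.
Hence P(r = 5 | data) = (0.022862) / (0.08642) = 0.26455.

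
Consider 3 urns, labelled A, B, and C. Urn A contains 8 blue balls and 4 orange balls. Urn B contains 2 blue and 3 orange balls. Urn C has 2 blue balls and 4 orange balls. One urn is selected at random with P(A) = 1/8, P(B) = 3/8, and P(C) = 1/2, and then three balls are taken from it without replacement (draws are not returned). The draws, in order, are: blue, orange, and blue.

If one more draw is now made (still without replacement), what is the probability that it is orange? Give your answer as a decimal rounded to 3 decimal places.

0.846

Under each hypothesis, the probability of the observed sequence is: P(data | urn A) = (8/12)(4/11)(7/10) = 28/165; P(data | urn B) = (2/5)(3/4)(1/3) = 1/10; P(data | urn C) = (2/6)(4/5)(1/4) = 1/15.
The prior-weighted likelihoods are 1/8 · 28/165 = 7/330, 3/8 · 1/10 = 3/80, 1/2 · 1/15 = 1/30; summing to 81/880.
The posterior is then P(urn A | data) = 56/243, P(urn B | data) = 11/27, P(urn C | data) = 88/243.
The predictive probability is P(orange next | data) = (1/3)(56/243) + (1)(11/27) + (1)(88/243) = 617/729.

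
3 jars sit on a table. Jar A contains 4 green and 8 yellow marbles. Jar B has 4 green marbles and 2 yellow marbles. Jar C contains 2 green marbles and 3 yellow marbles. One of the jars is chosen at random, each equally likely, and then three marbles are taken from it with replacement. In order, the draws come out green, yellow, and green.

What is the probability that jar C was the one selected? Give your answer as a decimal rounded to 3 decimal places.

Under each hypothesis, the probability of the observed sequence is: P(data | jar A) = (4/12)(8/12)(4/12) = 0.074074; P(data | jar B) = (4/6)(2/6)(4/6) = 0.14815; P(data | jar C) = (2/5)(3/5)(2/5) = 0.096.
Weighting by the prior gives 1/3 · 0.074074 = 0.024691, 1/3 · 0.14815 = 0.049383, 1/3 · 0.096 = 0.032; with total 0.10607.
Therefore the posterior P(jar C | data) = (0.032) / (0.10607) = 0.30168.

0.302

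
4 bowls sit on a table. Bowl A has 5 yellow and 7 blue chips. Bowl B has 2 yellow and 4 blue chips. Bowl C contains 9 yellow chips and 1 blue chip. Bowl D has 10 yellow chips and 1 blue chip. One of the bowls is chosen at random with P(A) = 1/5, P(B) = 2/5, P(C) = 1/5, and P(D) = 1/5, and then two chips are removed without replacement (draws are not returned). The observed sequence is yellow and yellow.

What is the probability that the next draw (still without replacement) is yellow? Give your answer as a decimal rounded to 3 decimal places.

Compute the likelihood of the observed sequence for each case: P(data | bowl A) = (5/12)(4/11) = 5/33; P(data | bowl B) = (2/6)(1/5) = 1/15; P(data | bowl C) = (9/10)(8/9) = 4/5; P(data | bowl D) = (10/11)(9/10) = 9/11.
Weighting by the prior gives 1/5 · 5/33 = 1/33, 2/5 · 1/15 = 2/75, 1/5 · 4/5 = 4/25, 1/5 · 9/11 = 9/55; with total 314/825.
Dividing through by the total gives posterior P(bowl A | data) = 25/314, P(bowl B | data) = 11/157, P(bowl C | data) = 66/157, P(bowl D | data) = 135/314.
The predictive probability is P(yellow next | data) = (3/10)(25/314) + (0)(11/157) + (7/8)(66/157) + (8/9)(135/314) = 243/314.

0.774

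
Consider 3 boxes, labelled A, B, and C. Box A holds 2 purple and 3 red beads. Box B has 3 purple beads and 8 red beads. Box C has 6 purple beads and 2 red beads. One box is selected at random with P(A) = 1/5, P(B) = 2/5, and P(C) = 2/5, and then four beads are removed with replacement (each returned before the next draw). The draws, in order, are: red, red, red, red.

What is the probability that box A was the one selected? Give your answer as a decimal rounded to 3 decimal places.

0.186

The likelihood of the observed sequence under each hypothesis: P(data | box A) = (3/5)(3/5)(3/5)(3/5) = 0.1296; P(data | box B) = (8/11)(8/11)(8/11)(8/11) = 0.27976; P(data | box C) = (2/8)(2/8)(2/8)(2/8) = 0.0039062.
Weighting by the prior gives 1/5 · 0.1296 = 0.02592, 2/5 · 0.27976 = 0.1119, 2/5 · 0.0039062 = 0.0015625; summing to 0.13939.
Therefore the posterior P(box A | data) = (0.02592) / (0.13939) = 0.18596.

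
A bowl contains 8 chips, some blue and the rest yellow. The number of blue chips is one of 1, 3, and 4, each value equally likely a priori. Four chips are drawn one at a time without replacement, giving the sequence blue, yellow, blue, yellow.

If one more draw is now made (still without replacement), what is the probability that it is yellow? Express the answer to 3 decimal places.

Under each hypothesis, the probability of the observed sequence is: P(data | r = 1) = (1/8)(7/7)(0/6) = 0; P(data | r = 3) = (3/8)(5/7)(2/6)(4/5) = 1/14; P(data | r = 4) = (4/8)(4/7)(3/6)(3/5) = 3/35.
The prior-weighted likelihoods are 1/3 · 0 = 0, 1/3 · 1/14 = 1/42, 1/3 · 3/35 = 1/35; these sum to 11/210.
Normalising, the posterior is P(r = 1 | data) = 0, P(r = 3 | data) = 5/11, P(r = 4 | data) = 6/11.
Averaging over the posterior, P(yellow next | data) = (3/4)(5/11) + (1/2)(6/11) = 27/44.

0.614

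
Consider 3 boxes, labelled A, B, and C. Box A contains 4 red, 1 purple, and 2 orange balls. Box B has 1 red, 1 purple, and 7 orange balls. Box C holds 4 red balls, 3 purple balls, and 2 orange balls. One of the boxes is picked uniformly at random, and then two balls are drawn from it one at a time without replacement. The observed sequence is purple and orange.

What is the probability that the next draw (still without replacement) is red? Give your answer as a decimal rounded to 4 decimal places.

0.4365

For each hypothesis, P(data | H) works out to: P(data | box A) = (1/7)(2/6) = 0.047619; P(data | box B) = (1/9)(7/8) = 0.097222; P(data | box C) = (3/9)(2/8) = 0.083333.
The prior-weighted likelihoods are 1/3 · 0.047619 = 0.015873, 1/3 · 0.097222 = 0.032407, 1/3 · 0.083333 = 0.027778; these sum to 0.076058.
Dividing through by the total gives posterior P(box A | data) = 0.2087, P(box B | data) = 0.42609, P(box C | data) = 0.36522.
Averaging over the posterior, P(red next | data) = (4/5)(0.2087) + (1/7)(0.42609) + (4/7)(0.36522) = 0.43652.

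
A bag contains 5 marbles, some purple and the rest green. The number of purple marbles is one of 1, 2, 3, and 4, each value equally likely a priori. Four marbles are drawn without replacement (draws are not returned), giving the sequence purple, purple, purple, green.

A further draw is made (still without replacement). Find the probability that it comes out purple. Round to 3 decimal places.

Compute the likelihood of the observed sequence for each case: P(data | r = 1) = (1/5)(0/4) = 0; P(data | r = 2) = (2/5)(1/4)(0/3) = 0; P(data | r = 3) = (3/5)(2/4)(1/3)(2/2) = 1/10; P(data | r = 4) = (4/5)(3/4)(2/3)(1/2) = 1/5.
Multiplying each by its prior: 1/4 · 0 = 0, 1/4 · 0 = 0, 1/4 · 1/10 = 1/40, 1/4 · 1/5 = 1/20; these sum to 3/40.
Normalising, the posterior is P(r = 1 | data) = 0, P(r = 2 | data) = 0, P(r = 3 | data) = 1/3, P(r = 4 | data) = 2/3.
Averaging over the posterior, P(purple next | data) = (0)(1/3) + (1)(2/3) = 2/3.

0.667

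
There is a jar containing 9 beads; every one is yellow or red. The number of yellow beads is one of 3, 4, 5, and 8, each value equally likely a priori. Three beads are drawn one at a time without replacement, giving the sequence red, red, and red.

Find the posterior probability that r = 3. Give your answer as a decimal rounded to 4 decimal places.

0.5882

Compute the likelihood of the observed sequence for each case: P(data | r = 3) = (6/9)(5/8)(4/7) = 5/21; P(data | r = 4) = (5/9)(4/8)(3/7) = 5/42; P(data | r = 5) = (4/9)(3/8)(2/7) = 1/21; P(data | r = 8) = (1/9)(0/8) = 0.
The prior-weighted likelihoods are 1/4 · 5/21 = 5/84, 1/4 · 5/42 = 5/168, 1/4 · 1/21 = 1/84, 1/4 · 0 = 0; summing to 17/168.
So P(r = 3 | data) = (5/84) / (17/168) = 10/17.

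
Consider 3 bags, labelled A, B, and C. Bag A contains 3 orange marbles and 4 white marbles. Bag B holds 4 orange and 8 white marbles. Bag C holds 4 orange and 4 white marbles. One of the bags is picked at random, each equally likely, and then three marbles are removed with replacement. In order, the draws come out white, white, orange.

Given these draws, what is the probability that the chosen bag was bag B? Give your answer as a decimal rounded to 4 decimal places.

0.3586

Compute the likelihood of the observed sequence for each case: P(data | bag A) = (4/7)(4/7)(3/7) = 0.13994; P(data | bag B) = (8/12)(8/12)(4/12) = 0.14815; P(data | bag C) = (4/8)(4/8)(4/8) = 0.125.
Weighting by the prior gives 1/3 · 0.13994 = 0.046647, 1/3 · 0.14815 = 0.049383, 1/3 · 0.125 = 0.041667; these sum to 0.1377.
Hence P(bag B | data) = (0.049383) / (0.1377) = 0.35863.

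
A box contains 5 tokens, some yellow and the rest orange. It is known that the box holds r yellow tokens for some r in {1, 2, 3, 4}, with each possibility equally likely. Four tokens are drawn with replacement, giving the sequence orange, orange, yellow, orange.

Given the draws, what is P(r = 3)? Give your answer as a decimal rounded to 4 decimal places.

0.1644

The likelihood of the observed sequence under each hypothesis: P(data | r = 1) = (4/5)(4/5)(1/5)(4/5) = 0.1024; P(data | r = 2) = (3/5)(3/5)(2/5)(3/5) = 0.0864; P(data | r = 3) = (2/5)(2/5)(3/5)(2/5) = 0.0384; P(data | r = 4) = (1/5)(1/5)(4/5)(1/5) = 0.0064.
The prior-weighted likelihoods are 1/4 · 0.1024 = 0.0256, 1/4 · 0.0864 = 0.0216, 1/4 · 0.0384 = 0.0096, 1/4 · 0.0064 = 0.0016; with total 0.0584.
Therefore the posterior P(r = 3 | data) = (0.0096) / (0.0584) = 0.16438.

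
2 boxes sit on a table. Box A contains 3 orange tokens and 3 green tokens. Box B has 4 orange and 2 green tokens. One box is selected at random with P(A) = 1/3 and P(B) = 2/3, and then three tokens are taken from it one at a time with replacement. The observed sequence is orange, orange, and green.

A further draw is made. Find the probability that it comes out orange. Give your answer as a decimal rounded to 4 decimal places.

0.6172

The likelihood of the observed sequence under each hypothesis: P(data | box A) = (3/6)(3/6)(3/6) = 1/8; P(data | box B) = (4/6)(4/6)(2/6) = 4/27.
Weighting by the prior gives 1/3 · 1/8 = 1/24, 2/3 · 4/27 = 8/81; with total 91/648.
The posterior is then P(box A | data) = 27/91, P(box B | data) = 64/91.
Averaging over the posterior, P(orange next | data) = (1/2)(27/91) + (2/3)(64/91) = 337/546.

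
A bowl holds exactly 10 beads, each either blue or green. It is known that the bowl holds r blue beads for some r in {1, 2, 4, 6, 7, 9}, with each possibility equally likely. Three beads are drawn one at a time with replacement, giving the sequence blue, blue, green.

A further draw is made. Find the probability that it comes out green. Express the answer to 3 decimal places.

The likelihood of the observed sequence under each hypothesis: P(data | r = 1) = (1/10)(1/10)(9/10) = 0.009; P(data | r = 2) = (2/10)(2/10)(8/10) = 0.032; P(data | r = 4) = (4/10)(4/10)(6/10) = 0.096; P(data | r = 6) = (6/10)(6/10)(4/10) = 0.144; P(data | r = 7) = (7/10)(7/10)(3/10) = 0.147; P(data | r = 9) = (9/10)(9/10)(1/10) = 0.081.
Multiplying each by its prior: 1/6 · 0.009 = 0.0015, 1/6 · 0.032 = 0.0053333, 1/6 · 0.096 = 0.016, 1/6 · 0.144 = 0.024, 1/6 · 0.147 = 0.0245, 1/6 · 0.081 = 0.0135; summing to 0.084833.
The posterior is then P(r = 1 | data) = 0.017682, P(r = 2 | data) = 0.062868, P(r = 4 | data) = 0.18861, P(r = 6 | data) = 0.28291, P(r = 7 | data) = 0.2888, P(r = 9 | data) = 0.15914.
Averaging over the posterior, P(green next | data) = (9/10)(0.017682) + (4/5)(0.062868) + (3/5)(0.18861) + (2/5)(0.28291) + (3/10)(0.2888) + (1/10)(0.15914) = 0.39509.

0.395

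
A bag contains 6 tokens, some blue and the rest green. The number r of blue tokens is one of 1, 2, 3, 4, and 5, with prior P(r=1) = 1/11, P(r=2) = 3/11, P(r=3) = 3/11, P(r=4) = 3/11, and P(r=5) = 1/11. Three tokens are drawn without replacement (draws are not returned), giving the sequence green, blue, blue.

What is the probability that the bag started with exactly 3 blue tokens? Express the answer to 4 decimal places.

The likelihood of the observed sequence under each hypothesis: P(data | r = 1) = (5/6)(1/5)(0/4) = 0; P(data | r = 2) = (4/6)(2/5)(1/4) = 1/15; P(data | r = 3) = (3/6)(3/5)(2/4) = 3/20; P(data | r = 4) = (2/6)(4/5)(3/4) = 1/5; P(data | r = 5) = (1/6)(5/5)(4/4) = 1/6.
The prior-weighted likelihoods are 1/11 · 0 = 0, 3/11 · 1/15 = 1/55, 3/11 · 3/20 = 9/220, 3/11 · 1/5 = 3/55, 1/11 · 1/6 = 1/66; these sum to 17/132.
Hence P(r = 3 | data) = (9/220) / (17/132) = 27/85.

0.3176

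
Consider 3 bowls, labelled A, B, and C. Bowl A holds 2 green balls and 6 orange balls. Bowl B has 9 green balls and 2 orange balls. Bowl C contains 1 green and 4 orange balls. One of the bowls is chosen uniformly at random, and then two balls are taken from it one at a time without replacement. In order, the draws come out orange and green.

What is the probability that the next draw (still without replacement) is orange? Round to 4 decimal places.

For each hypothesis, P(data | H) works out to: P(data | bowl A) = (6/8)(2/7) = 3/14; P(data | bowl B) = (2/11)(9/10) = 9/55; P(data | bowl C) = (4/5)(1/4) = 1/5.
Weighting by the prior gives 1/3 · 3/14 = 1/14, 1/3 · 9/55 = 3/55, 1/3 · 1/5 = 1/15; summing to 89/462.
Dividing through by the total gives posterior P(bowl A | data) = 33/89, P(bowl B | data) = 126/445, P(bowl C | data) = 154/445.
So P(orange next | data) = Σ P(orange next | H) P(H | data) = (5/6)(33/89) + (1/9)(126/445) + (1)(154/445) = 611/890.

0.6865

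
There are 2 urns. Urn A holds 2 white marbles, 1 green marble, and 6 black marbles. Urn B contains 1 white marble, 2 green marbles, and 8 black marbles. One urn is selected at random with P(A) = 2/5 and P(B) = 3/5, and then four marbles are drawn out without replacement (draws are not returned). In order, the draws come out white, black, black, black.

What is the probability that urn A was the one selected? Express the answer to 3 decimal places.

0.555

Compute the likelihood of the observed sequence for each case: P(data | urn A) = (2/9)(6/8)(5/7)(4/6) = 0.079365; P(data | urn B) = (1/11)(8/10)(7/9)(6/8) = 0.042424.
Multiplying each by its prior: 2/5 · 0.079365 = 0.031746, 3/5 · 0.042424 = 0.025455; with total 0.057201.
So P(urn A | data) = (0.031746) / (0.057201) = 0.55499.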